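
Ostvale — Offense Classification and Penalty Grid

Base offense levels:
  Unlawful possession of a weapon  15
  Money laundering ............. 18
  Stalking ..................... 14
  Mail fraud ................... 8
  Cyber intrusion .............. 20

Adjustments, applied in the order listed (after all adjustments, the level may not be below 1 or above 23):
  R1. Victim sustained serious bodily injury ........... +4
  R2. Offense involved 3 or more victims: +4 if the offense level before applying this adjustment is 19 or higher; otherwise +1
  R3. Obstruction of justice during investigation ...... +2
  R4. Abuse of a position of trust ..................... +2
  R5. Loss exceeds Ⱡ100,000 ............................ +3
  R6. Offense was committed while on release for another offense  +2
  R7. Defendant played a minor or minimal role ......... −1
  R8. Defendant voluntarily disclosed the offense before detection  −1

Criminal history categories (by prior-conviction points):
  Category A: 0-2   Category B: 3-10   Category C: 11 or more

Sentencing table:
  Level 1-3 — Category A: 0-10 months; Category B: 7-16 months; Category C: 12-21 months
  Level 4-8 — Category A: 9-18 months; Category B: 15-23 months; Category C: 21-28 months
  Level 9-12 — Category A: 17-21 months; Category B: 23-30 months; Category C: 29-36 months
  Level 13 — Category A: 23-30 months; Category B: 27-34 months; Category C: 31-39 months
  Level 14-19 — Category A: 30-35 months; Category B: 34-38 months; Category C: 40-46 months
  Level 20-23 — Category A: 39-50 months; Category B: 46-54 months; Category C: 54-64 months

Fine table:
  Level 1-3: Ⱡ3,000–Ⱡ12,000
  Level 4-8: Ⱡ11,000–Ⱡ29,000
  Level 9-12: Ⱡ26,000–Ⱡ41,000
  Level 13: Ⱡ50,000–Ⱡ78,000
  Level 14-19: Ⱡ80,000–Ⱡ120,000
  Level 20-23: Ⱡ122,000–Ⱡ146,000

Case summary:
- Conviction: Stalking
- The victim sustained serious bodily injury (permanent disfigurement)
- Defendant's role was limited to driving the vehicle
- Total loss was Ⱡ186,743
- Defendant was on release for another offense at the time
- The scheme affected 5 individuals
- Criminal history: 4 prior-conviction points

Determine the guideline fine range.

Ⱡ122,000–Ⱡ146,000

Base offense level for stalking: 14.
R1 applies: 14 + 4 = 18.
R2 applies (level before this adjustment is 18 < 19, so +1): 18 + 1 = 19.
R4 does not apply.
R5 applies: 19 + 3 = 22.
R6 applies: 22 + 2 = 24.
R7 applies: 24 − 1 = 23.
Final offense level: 23.
Level 23 falls in the 20-23 band.
Fine table: Level 20-23 → Ⱡ122,000–Ⱡ146,000.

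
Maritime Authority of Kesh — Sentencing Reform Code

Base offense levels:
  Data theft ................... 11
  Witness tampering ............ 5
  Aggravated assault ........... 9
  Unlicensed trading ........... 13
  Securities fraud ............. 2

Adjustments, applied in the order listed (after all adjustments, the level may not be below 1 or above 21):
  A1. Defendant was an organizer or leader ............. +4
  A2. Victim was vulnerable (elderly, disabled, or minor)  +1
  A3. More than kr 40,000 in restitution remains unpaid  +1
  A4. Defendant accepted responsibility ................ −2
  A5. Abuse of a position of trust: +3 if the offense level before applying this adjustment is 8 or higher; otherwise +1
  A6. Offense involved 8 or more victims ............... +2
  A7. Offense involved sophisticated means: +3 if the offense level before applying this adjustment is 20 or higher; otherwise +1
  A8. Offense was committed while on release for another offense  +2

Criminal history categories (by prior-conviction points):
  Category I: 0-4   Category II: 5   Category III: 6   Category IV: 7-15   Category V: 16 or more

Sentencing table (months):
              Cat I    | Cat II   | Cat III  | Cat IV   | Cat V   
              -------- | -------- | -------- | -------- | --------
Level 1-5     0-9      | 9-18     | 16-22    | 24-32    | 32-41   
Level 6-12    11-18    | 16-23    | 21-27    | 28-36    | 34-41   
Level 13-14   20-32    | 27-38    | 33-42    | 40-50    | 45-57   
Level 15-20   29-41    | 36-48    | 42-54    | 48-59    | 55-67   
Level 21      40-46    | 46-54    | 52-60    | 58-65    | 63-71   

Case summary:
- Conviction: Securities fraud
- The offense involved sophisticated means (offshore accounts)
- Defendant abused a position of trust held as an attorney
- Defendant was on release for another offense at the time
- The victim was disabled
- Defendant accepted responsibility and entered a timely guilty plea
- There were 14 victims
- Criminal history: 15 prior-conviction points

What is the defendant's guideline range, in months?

28-36 months

Base offense level for securities fraud: 2.
A2 applies: 2 + 1 = 3.
A4 applies: 3 − 2 = 1.
A5 applies (level before this adjustment is 1 < 8, so +1): 1 + 1 = 2.
A6 applies: 2 + 2 = 4.
A7 applies (level before this adjustment is 4 < 20, so +1): 4 + 1 = 5.
A8 applies: 5 + 2 = 7.
Final offense level: 7.
Criminal history: 15 prior points → Category IV (7-15).
Level 7 falls in the 6-12 band.
Grid: Level 6-12 × Category IV = 28-36 months.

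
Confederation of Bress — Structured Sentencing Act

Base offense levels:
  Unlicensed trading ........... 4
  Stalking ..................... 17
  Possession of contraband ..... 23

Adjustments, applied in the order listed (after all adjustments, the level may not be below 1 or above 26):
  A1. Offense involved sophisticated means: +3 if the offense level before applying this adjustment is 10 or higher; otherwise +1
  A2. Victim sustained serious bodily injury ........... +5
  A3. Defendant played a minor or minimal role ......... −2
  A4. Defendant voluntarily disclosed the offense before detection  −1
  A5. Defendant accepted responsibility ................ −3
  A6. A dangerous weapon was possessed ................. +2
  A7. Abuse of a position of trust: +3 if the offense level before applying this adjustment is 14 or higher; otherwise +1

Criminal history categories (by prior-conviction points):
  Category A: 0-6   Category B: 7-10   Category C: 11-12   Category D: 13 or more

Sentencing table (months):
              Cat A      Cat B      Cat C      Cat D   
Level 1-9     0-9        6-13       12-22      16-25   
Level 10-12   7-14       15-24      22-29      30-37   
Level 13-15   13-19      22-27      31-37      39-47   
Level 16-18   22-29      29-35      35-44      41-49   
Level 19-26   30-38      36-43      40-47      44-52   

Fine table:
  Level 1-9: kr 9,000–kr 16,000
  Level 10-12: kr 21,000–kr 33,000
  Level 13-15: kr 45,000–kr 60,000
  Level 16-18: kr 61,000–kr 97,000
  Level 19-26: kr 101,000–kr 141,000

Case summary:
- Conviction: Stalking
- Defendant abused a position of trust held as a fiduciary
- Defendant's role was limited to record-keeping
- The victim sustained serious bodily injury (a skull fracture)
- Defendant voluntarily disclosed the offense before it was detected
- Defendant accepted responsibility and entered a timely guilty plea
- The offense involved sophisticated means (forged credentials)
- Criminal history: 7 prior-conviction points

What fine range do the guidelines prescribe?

Base offense level for stalking: 17.
A1 applies (level before this adjustment is 17 ≥ 10, so +3): 17 + 3 = 20.
A2 applies: 20 + 5 = 25.
A3 applies: 25 − 2 = 23.
A4 applies: 23 − 1 = 22.
A5 applies: 22 − 3 = 19.
A7 applies (level before this adjustment is 19 ≥ 14, so +3): 19 + 3 = 22.
Final offense level: 22.
Level 22 falls in the 19-26 band.
Fine table: Level 19-26 → kr 101,000–kr 141,000.

kr 101,000–kr 141,000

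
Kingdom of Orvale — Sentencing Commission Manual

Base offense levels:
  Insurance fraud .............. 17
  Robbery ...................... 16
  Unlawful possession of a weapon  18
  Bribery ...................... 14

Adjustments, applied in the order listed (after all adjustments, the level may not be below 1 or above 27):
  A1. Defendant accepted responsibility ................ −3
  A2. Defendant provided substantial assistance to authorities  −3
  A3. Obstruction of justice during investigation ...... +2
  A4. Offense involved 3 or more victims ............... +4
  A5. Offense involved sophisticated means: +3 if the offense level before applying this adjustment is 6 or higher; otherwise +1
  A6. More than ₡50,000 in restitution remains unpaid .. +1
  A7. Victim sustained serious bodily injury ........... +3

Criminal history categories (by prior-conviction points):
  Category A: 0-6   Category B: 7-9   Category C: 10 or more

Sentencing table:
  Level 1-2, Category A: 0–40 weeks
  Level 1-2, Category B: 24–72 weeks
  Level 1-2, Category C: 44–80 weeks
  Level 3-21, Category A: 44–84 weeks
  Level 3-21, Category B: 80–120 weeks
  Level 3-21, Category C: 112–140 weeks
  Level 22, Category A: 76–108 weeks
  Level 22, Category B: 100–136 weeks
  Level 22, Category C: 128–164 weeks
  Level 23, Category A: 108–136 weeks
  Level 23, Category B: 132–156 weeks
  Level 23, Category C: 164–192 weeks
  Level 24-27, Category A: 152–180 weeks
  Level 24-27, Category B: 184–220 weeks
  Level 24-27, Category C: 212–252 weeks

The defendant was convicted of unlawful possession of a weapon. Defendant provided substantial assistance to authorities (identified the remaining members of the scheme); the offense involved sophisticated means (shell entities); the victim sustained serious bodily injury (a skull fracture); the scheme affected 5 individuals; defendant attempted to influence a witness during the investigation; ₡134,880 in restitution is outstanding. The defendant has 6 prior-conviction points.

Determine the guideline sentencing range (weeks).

Base offense level for unlawful possession of a weapon: 18.
A1 does not apply.
A2 applies: 18 − 3 = 15.
A3 applies: 15 + 2 = 17.
A4 applies: 17 + 4 = 21.
A5 applies (level before this adjustment is 21 ≥ 6, so +3): 21 + 3 = 24.
A6 applies: 24 + 1 = 25.
A7 applies: 25 + 3 = 28.
Level 28 exceeds the maximum of 27; capped at 27.
Final offense level: 27.
Criminal history: 6 prior points → Category A (0-6).
Level 27 falls in the 24-27 band.
Grid: Level 24-27 × Category A = 152-180 weeks.

152-180 weeks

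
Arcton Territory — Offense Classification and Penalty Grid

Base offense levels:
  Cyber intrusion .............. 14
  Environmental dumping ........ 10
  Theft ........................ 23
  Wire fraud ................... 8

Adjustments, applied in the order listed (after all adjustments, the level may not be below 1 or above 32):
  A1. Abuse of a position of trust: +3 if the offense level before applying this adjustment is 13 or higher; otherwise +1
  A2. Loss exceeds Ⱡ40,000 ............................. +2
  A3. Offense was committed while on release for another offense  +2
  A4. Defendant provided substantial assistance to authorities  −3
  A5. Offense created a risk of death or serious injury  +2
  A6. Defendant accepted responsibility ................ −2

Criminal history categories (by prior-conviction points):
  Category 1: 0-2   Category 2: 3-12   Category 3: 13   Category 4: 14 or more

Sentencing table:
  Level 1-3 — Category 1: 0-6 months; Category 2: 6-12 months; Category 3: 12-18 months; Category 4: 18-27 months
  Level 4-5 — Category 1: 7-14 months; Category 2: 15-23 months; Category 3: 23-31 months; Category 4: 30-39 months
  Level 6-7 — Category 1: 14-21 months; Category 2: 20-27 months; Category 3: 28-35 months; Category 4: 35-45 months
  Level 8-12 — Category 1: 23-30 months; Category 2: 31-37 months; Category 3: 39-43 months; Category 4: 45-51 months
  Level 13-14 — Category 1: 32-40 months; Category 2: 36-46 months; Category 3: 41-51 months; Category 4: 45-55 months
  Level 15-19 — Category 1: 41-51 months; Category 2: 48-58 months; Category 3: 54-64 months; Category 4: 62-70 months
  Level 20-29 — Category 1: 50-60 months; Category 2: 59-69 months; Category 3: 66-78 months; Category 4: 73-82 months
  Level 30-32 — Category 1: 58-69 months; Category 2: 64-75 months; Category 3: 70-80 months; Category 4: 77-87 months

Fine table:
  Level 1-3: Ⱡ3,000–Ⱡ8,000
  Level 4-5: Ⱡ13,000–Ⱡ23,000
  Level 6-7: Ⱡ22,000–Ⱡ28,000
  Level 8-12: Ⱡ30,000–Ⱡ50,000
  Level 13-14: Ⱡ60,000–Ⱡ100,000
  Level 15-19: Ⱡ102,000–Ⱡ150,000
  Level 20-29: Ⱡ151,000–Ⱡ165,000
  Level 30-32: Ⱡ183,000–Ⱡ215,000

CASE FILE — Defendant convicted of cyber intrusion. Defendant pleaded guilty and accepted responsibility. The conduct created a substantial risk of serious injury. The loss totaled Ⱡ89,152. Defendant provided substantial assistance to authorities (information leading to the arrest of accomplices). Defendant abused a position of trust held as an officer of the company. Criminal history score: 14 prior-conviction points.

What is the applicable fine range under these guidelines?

Ⱡ102,000–Ⱡ150,000

Base offense level for cyber intrusion: 14.
A1 applies (level before this adjustment is 14 ≥ 13, so +3): 14 + 3 = 17.
A2 applies: 17 + 2 = 19.
A4 applies: 19 − 3 = 16.
A5 applies: 16 + 2 = 18.
A6 applies: 18 − 2 = 16.
Final offense level: 16.
Level 16 falls in the 15-19 band.
Fine table: Level 15-19 → Ⱡ102,000–Ⱡ150,000.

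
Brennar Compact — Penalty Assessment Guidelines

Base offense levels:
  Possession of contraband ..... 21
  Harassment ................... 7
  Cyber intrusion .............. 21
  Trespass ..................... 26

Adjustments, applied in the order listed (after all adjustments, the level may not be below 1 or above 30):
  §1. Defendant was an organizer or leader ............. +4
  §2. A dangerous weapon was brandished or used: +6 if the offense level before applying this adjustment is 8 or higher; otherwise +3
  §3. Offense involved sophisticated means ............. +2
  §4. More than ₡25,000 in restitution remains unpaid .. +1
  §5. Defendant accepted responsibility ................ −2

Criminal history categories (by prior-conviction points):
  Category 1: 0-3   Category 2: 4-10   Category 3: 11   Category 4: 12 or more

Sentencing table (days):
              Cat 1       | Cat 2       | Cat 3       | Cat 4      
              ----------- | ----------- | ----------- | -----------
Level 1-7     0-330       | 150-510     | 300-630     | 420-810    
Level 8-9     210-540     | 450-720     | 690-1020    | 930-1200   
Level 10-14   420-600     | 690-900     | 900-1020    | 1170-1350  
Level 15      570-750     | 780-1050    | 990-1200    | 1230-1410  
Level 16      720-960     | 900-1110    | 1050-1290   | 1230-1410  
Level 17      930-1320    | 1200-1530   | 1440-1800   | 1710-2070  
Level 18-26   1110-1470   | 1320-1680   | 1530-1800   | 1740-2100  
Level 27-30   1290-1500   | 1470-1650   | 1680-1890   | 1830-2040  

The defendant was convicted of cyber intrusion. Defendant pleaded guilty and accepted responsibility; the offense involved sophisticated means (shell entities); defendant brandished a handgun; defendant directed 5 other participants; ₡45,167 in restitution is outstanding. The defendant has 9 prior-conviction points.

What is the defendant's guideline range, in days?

Base offense level for cyber intrusion: 21.
§1 applies: 21 + 4 = 25.
§2 applies (level before this adjustment is 25 ≥ 8, so +6): 25 + 6 = 31.
§3 applies: 31 + 2 = 33.
§4 applies: 33 + 1 = 34.
§5 applies: 34 − 2 = 32.
Level 32 exceeds the maximum of 30; capped at 30.
Final offense level: 30.
Criminal history: 9 prior points → Category 2 (4-10).
Level 30 falls in the 27-30 band.
Grid: Level 27-30 × Category 2 = 1470-1650 days.

1470-1650 days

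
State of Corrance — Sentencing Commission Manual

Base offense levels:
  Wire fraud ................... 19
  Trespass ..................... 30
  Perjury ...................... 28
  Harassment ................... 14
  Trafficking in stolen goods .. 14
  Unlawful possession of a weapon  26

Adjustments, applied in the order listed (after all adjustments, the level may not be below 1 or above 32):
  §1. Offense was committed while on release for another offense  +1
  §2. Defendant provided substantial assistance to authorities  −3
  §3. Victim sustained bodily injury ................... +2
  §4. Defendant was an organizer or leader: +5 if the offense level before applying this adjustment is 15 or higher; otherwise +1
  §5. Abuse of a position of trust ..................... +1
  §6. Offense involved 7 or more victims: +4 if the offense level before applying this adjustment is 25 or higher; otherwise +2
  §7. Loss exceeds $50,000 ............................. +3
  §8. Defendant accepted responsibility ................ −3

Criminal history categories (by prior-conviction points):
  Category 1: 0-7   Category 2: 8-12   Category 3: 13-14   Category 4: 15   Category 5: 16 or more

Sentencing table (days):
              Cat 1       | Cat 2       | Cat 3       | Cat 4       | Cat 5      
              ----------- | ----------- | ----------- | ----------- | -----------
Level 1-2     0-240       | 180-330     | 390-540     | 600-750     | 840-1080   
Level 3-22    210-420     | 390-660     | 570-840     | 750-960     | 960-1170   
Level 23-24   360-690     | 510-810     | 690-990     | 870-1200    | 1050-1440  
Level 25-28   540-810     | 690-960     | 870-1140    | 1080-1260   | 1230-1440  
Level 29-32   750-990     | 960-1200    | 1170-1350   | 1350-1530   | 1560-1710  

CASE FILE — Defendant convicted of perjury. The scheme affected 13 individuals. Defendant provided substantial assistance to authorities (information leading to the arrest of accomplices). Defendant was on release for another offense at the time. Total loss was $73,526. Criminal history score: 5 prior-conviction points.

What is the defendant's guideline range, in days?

750-990 days

Base offense level for perjury: 28.
§1 applies: 28 + 1 = 29.
§2 applies: 29 − 3 = 26.
§3 does not apply.
§5 does not apply.
§6 applies (level before this adjustment is 26 ≥ 25, so +4): 26 + 4 = 30.
§7 applies: 30 + 3 = 33.
§8 does not apply.
Level 33 exceeds the maximum of 32; capped at 32.
Final offense level: 32.
Criminal history: 5 prior points → Category 1 (0-7).
Level 32 falls in the 29-32 band.
Grid: Level 29-32 × Category 1 = 750-990 days.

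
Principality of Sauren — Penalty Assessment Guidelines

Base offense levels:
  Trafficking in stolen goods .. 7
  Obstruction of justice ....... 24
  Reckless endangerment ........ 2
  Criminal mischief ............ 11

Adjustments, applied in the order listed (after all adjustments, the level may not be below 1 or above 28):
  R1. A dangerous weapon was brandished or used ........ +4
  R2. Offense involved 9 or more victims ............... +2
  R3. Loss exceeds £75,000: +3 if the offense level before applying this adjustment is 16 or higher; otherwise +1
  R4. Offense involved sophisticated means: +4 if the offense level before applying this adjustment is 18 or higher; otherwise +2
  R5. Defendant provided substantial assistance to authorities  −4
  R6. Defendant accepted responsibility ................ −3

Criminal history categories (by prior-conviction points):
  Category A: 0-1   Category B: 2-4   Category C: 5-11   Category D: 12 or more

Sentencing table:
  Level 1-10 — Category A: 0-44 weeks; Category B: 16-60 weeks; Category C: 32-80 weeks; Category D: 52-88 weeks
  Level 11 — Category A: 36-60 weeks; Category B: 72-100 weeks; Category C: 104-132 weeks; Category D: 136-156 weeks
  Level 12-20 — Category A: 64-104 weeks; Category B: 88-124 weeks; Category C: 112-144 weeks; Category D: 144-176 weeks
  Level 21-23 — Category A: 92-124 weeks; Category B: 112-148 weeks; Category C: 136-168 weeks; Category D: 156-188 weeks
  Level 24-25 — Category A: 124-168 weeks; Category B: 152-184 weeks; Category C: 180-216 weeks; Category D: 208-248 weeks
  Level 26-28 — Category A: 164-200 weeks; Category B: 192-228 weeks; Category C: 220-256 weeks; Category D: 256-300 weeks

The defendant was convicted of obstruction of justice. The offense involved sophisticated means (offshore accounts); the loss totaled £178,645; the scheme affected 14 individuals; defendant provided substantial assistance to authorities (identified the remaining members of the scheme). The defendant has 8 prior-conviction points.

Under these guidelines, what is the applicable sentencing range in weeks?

220-256 weeks

Base offense level for obstruction of justice: 24.
R2 applies: 24 + 2 = 26.
R3 applies (level before this adjustment is 26 ≥ 16, so +3): 26 + 3 = 29.
R4 applies (level before this adjustment is 29 ≥ 18, so +4): 29 + 4 = 33.
R5 applies: 33 − 4 = 29.
R6 does not apply.
Level 29 exceeds the maximum of 28; capped at 28.
Final offense level: 28.
Criminal history: 8 prior points → Category C (5-11).
Level 28 falls in the 26-28 band.
Grid: Level 26-28 × Category C = 220-256 weeks.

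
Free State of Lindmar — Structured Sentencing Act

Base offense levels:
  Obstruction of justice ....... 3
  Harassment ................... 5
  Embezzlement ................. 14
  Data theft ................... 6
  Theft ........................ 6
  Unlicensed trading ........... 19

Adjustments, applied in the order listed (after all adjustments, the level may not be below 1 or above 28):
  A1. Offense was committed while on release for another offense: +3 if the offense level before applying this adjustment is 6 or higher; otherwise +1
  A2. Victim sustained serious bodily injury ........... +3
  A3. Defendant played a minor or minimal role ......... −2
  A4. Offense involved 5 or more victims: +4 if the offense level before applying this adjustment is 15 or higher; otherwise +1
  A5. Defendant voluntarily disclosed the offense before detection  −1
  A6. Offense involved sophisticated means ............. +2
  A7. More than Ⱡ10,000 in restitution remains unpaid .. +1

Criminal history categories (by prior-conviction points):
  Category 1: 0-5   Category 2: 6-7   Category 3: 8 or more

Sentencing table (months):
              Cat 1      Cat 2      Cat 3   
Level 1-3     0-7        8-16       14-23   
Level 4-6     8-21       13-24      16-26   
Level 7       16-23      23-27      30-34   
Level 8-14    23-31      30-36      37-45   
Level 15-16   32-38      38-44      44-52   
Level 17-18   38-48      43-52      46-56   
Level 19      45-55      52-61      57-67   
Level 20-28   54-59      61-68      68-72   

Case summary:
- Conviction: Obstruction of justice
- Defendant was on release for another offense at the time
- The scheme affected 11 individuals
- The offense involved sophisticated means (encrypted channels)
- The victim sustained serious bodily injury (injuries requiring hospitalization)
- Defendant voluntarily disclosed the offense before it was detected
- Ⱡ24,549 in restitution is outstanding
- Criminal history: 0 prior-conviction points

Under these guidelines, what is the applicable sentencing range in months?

Base offense level for obstruction of justice: 3.
A1 applies (level before this adjustment is 3 < 6, so +1): 3 + 1 = 4.
A2 applies: 4 + 3 = 7.
A3 does not apply.
A4 applies (level before this adjustment is 7 < 15, so +1): 7 + 1 = 8.
A5 applies: 8 − 1 = 7.
A6 applies: 7 + 2 = 9.
A7 applies: 9 + 1 = 10.
Final offense level: 10.
Criminal history: 0 prior points → Category 1 (0-5).
Level 10 falls in the 8-14 band.
Grid: Level 8-14 × Category 1 = 23-31 months.

23-31 months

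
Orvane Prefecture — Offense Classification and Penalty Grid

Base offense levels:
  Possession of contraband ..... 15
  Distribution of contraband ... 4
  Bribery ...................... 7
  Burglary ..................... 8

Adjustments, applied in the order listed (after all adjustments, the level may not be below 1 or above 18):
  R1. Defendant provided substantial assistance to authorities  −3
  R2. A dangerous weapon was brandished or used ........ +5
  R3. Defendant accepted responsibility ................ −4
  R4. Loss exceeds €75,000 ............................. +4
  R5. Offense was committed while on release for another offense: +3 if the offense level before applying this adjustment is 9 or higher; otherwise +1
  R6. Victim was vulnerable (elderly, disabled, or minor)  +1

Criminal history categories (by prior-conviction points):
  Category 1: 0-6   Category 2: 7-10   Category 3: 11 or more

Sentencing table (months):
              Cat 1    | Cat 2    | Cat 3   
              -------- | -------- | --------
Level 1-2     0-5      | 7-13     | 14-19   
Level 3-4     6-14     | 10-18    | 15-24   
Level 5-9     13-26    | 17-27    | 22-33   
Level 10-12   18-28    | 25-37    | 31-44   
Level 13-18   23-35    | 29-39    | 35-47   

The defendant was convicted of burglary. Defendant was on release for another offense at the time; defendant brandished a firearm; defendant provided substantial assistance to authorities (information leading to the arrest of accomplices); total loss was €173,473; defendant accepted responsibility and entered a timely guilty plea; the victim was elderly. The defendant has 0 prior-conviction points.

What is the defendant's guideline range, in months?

23-35 months

Base offense level for burglary: 8.
R1 applies: 8 − 3 = 5.
R2 applies: 5 + 5 = 10.
R3 applies: 10 − 4 = 6.
R4 applies: 6 + 4 = 10.
R5 applies (level before this adjustment is 10 ≥ 9, so +3): 10 + 3 = 13.
R6 applies: 13 + 1 = 14.
Final offense level: 14.
Criminal history: 0 prior points → Category 1 (0-6).
Level 14 falls in the 13-18 band.
Grid: Level 13-18 × Category 1 = 23-35 months.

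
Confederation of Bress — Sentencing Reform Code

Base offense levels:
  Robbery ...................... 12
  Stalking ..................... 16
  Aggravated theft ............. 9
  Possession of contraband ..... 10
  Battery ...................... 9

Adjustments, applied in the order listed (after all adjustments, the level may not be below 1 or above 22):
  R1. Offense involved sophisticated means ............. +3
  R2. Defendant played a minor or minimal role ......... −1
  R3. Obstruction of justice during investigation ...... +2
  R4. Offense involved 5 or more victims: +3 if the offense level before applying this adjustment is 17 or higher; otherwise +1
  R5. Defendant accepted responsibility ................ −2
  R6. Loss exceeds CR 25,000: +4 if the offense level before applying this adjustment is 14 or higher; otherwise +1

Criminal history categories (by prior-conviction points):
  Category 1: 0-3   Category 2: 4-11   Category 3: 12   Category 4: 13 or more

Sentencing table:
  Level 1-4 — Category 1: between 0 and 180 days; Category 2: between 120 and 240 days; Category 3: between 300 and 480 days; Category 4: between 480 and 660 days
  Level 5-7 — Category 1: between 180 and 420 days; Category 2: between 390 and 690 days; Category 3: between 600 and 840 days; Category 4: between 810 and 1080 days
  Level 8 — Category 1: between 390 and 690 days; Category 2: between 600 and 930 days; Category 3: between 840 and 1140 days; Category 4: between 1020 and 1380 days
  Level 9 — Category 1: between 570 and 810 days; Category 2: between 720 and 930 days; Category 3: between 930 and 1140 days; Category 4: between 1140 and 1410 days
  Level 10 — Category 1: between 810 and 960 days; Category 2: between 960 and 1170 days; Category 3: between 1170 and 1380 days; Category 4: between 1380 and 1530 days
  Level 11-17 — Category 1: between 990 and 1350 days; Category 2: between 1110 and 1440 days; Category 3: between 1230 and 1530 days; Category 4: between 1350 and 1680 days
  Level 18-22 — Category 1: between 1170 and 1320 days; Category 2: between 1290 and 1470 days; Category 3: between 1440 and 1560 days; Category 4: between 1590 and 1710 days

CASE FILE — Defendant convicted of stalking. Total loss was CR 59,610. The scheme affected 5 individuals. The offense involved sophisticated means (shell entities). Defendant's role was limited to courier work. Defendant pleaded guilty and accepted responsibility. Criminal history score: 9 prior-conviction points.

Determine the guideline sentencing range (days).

1290-1470 days

Base offense level for stalking: 16.
R1 applies: 16 + 3 = 19.
R2 applies: 19 − 1 = 18.
R3 does not apply.
R4 applies (level before this adjustment is 18 ≥ 17, so +3): 18 + 3 = 21.
R5 applies: 21 − 2 = 19.
R6 applies (level before this adjustment is 19 ≥ 14, so +4): 19 + 4 = 23.
Level 23 exceeds the maximum of 22; capped at 22.
Final offense level: 22.
Criminal history: 9 prior points → Category 2 (4-11).
Level 22 falls in the 18-22 band.
Grid: Level 18-22 × Category 2 = 1290-1470 days.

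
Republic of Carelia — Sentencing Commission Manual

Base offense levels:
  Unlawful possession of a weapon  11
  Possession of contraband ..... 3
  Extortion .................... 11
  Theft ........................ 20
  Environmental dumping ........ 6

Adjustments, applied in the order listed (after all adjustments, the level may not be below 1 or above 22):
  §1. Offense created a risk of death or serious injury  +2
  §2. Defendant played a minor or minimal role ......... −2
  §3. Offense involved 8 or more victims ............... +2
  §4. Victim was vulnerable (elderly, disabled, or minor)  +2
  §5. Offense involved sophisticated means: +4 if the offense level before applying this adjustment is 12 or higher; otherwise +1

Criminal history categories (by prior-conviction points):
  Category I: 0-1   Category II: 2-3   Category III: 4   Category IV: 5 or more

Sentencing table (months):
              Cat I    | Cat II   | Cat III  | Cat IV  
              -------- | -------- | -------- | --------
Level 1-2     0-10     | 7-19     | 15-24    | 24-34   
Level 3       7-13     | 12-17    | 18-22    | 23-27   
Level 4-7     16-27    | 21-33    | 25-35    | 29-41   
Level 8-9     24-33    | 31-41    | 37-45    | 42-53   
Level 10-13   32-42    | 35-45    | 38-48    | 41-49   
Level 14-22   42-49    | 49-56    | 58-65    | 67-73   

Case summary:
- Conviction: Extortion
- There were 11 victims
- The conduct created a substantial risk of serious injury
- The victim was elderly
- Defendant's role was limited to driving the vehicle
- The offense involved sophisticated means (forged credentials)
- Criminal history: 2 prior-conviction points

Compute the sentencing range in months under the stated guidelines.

49-56 months

Base offense level for extortion: 11.
§1 applies: 11 + 2 = 13.
§2 applies: 13 − 2 = 11.
§3 applies: 11 + 2 = 13.
§4 applies: 13 + 2 = 15.
§5 applies (level before this adjustment is 15 ≥ 12, so +4): 15 + 4 = 19.
Final offense level: 19.
Criminal history: 2 prior points → Category II (2-3).
Level 19 falls in the 14-22 band.
Grid: Level 14-22 × Category II = 49-56 months.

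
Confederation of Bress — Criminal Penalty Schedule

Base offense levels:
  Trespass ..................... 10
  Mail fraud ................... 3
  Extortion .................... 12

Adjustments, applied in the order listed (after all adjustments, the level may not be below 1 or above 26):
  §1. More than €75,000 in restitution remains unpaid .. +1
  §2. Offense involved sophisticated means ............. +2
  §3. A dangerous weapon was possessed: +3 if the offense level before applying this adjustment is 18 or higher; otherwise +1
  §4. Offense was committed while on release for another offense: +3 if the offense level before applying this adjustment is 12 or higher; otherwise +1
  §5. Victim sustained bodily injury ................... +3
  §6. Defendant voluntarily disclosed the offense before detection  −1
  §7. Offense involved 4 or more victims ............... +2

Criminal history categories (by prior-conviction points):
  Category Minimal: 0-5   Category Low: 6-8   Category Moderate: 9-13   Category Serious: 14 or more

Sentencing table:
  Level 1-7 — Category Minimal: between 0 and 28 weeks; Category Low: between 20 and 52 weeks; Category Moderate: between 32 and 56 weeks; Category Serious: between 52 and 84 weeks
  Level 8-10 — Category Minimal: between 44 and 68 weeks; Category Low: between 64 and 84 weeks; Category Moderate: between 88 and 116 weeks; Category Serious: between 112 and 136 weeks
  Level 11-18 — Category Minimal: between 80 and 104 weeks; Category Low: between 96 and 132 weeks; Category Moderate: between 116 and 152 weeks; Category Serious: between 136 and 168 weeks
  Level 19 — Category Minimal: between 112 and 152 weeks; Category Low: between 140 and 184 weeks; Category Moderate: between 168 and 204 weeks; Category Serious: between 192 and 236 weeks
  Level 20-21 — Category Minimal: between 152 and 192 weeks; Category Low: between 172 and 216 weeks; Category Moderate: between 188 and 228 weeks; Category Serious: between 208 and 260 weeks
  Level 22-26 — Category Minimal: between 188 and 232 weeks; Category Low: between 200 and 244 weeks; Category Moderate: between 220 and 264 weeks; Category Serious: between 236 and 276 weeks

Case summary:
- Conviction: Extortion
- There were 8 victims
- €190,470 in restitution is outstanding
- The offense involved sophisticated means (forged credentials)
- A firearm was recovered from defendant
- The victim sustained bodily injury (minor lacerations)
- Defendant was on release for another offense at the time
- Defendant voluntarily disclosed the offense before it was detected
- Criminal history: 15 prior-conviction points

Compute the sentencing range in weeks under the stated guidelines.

236-276 weeks

Base offense level for extortion: 12.
§1 applies: 12 + 1 = 13.
§2 applies: 13 + 2 = 15.
§3 applies (level before this adjustment is 15 < 18, so +1): 15 + 1 = 16.
§4 applies (level before this adjustment is 16 ≥ 12, so +3): 16 + 3 = 19.
§5 applies: 19 + 3 = 22.
§6 applies: 22 − 1 = 21.
§7 applies: 21 + 2 = 23.
Final offense level: 23.
Criminal history: 15 prior points → Category Serious (14+).
Level 23 falls in the 22-26 band.
Grid: Level 22-26 × Category Serious = 236-276 weeks.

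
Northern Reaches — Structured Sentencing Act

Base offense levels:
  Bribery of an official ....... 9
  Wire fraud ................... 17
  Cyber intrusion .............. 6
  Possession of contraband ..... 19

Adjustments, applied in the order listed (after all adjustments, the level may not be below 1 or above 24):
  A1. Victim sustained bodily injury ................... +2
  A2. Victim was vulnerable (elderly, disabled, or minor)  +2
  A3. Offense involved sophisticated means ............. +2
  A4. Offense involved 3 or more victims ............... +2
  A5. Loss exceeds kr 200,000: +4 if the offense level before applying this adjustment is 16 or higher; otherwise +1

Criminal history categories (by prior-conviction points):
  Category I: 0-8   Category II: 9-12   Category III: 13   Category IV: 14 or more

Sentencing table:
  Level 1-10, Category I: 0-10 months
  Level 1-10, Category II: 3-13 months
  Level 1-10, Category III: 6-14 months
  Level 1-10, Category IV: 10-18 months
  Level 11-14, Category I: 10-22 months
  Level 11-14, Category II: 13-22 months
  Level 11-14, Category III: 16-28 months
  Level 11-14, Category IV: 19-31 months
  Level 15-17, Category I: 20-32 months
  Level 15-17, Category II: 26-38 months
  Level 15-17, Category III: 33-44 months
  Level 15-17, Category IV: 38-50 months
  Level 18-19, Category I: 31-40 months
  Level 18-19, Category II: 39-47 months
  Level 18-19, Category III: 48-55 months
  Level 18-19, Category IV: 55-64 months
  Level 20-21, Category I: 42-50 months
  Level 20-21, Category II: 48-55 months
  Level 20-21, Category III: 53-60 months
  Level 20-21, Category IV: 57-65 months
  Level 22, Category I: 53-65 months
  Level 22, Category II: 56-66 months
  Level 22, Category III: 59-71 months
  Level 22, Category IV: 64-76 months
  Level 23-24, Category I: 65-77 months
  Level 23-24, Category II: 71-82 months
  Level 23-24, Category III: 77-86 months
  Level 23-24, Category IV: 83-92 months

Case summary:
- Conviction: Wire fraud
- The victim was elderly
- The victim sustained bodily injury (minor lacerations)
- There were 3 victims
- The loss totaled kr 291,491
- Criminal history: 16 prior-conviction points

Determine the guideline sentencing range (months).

Base offense level for wire fraud: 17.
A1 applies: 17 + 2 = 19.
A2 applies: 19 + 2 = 21.
A4 applies: 21 + 2 = 23.
A5 applies (level before this adjustment is 23 ≥ 16, so +4): 23 + 4 = 27.
Level 27 exceeds the maximum of 24; capped at 24.
Final offense level: 24.
Criminal history: 16 prior points → Category IV (14+).
Level 24 falls in the 23-24 band.
Grid: Level 23-24 × Category IV = 83-92 months.

83-92 months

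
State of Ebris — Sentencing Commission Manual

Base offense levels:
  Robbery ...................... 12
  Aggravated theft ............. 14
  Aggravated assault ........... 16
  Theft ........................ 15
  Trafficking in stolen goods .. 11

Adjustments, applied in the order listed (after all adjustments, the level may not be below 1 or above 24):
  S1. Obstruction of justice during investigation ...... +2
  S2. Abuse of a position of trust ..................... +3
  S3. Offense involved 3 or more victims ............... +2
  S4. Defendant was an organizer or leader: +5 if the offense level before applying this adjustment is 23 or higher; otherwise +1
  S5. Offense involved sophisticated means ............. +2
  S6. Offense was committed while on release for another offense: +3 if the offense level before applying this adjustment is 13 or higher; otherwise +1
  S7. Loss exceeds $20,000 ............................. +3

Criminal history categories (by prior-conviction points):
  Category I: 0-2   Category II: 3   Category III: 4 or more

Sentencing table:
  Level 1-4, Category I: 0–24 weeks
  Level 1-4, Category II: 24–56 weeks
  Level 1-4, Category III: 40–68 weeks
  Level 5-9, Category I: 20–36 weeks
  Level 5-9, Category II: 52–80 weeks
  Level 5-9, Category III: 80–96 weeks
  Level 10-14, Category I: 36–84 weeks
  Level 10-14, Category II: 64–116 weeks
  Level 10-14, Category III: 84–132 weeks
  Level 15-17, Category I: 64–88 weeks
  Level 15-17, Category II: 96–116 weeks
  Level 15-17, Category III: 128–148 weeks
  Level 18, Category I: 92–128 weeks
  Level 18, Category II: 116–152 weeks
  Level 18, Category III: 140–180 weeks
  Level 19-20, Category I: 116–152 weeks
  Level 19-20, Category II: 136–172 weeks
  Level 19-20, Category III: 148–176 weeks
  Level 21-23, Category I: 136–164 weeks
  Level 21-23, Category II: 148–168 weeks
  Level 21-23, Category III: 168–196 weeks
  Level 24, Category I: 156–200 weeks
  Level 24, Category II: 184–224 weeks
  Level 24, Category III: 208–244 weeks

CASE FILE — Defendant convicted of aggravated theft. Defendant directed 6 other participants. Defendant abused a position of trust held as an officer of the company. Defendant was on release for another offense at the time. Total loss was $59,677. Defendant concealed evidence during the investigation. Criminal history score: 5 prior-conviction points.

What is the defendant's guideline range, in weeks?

208-244 weeks

Base offense level for aggravated theft: 14.
S1 applies: 14 + 2 = 16.
S2 applies: 16 + 3 = 19.
S4 applies (level before this adjustment is 19 < 23, so +1): 19 + 1 = 20.
S5 does not apply.
S6 applies (level before this adjustment is 20 ≥ 13, so +3): 20 + 3 = 23.
S7 applies: 23 + 3 = 26.
Level 26 exceeds the maximum of 24; capped at 24.
Final offense level: 24.
Criminal history: 5 prior points → Category III (4+).
Level 24 falls in the 24 band.
Grid: Level 24 × Category III = 208-244 weeks.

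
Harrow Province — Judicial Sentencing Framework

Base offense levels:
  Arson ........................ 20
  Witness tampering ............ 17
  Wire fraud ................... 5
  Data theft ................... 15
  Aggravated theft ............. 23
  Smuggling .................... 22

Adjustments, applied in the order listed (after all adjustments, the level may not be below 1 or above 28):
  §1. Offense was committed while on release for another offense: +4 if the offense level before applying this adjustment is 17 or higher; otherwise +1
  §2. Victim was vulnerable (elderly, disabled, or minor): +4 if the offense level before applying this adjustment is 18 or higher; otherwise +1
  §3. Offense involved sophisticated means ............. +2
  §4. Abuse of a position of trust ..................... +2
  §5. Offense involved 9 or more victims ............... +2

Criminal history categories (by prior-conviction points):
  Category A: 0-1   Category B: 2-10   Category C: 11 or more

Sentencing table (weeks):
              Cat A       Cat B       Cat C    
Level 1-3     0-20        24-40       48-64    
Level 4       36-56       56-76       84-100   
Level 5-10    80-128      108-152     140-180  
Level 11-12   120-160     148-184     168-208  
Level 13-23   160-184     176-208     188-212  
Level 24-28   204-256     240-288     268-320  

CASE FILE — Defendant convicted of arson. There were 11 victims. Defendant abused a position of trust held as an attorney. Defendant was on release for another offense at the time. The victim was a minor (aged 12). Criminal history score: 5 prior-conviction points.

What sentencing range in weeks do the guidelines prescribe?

Base offense level for arson: 20.
§1 applies (level before this adjustment is 20 ≥ 17, so +4): 20 + 4 = 24.
§2 applies (level before this adjustment is 24 ≥ 18, so +4): 24 + 4 = 28.
§3 does not apply.
§4 applies: 28 + 2 = 30.
§5 applies: 30 + 2 = 32.
Level 32 exceeds the maximum of 28; capped at 28.
Final offense level: 28.
Criminal history: 5 prior points → Category B (2-10).
Level 28 falls in the 24-28 band.
Grid: Level 24-28 × Category B = 240-288 weeks.

240-288 weeks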